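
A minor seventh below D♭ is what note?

A seventh below D lands on the letter E.
A minor seventh spans 10 semitones, so Db moves to pitch class 3. On the letter E that is Eb.

Eb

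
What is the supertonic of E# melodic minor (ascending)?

F##

Degree 2 takes the letter 1 step above E, which is F.
In melodic minor (ascending), degree 2 sits 2 semitones above the tonic. E# + 2 semitones is pitch class 7, spelled on F as F##.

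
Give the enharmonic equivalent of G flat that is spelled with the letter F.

F#

Gb is pitch class 6. The letter F alone is pitch class 5.
To reach pitch class 6 from F requires an offset of +1 semitone, i.e. sharp: F#.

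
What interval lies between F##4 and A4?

Counting letters F–G–A gives a third.
F##→A = 2 semitones, 2 narrower than the major third (4), so diminished.

diminished third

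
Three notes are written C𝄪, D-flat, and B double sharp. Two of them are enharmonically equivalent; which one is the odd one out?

C##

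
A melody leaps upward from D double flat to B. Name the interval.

doubly augmented sixth

Counting letters D–E–F–G–A–B gives a sixth.
Dbb→B = 11 semitones, 2 wider than the major sixth (9), so doubly augmented.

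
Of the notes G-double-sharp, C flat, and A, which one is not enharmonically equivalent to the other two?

In 12-tone equal temperament, enharmonic equivalents share a pitch class. G## is pitch class 9; Cb is pitch class 11; A is pitch class 9.
G## and A share pitch class 9, while Cb is pitch class 11.

Cb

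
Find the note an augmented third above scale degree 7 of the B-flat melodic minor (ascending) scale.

Scale degree 7 of Bb melodic minor (ascending) is A.
An augmented third (5 semitones) above A lands on the letter C, giving C##.

C##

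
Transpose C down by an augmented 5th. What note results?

A fifth below C lands on the letter F.
An augmented fifth spans 8 semitones, so C moves to pitch class 4. On the letter F that is Fb.

Fb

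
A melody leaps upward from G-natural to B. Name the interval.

major third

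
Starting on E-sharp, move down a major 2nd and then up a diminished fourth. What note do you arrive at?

A major second down from E# is D# (letter D, 2 semitones down).
A diminished fourth up from D# is G (letter G, 4 semitones up).

G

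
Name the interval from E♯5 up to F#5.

Counting letters E–F gives a second.
E#→F# = 1 semitone, 1 narrower than the major second (2), so minor.

minor second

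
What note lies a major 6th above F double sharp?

D##

A sixth above F lands on the letter D.
A major sixth spans 9 semitones, so F## moves to pitch class 4. On the letter D that is D##.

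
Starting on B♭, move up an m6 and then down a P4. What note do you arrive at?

Db

A minor sixth up from Bb is Gb (letter G, 8 semitones up).
A perfect fourth down from Gb is Db (letter D, 5 semitones down).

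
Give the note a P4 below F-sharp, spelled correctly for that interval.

C#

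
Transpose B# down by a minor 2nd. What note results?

B down a major second is A, so the target letter is A.
From B#, a minor second is 1 semitone down: A##.

A##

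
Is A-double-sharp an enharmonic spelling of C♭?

Yes

A## is pitch class 11; Cb is pitch class 11.
All spellings map to pitch class 11, so they are enharmonically equivalent.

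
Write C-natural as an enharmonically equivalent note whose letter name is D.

Dbb

C is pitch class 0. The letter D alone is pitch class 2.
To reach pitch class 0 from D requires an offset of -2 semitones, i.e. double flat: Dbb.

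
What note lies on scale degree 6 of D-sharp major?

B#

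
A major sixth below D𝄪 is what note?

F##

D down a major sixth is F, so the target letter is F.
From D##, a major sixth is 9 semitones down: F##.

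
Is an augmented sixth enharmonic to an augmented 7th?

An augmented sixth spans 10 semitones; an augmented seventh spans 12.
The spans differ, so they are not enharmonic equivalents.

No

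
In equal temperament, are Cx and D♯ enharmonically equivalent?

No

Two spellings are enharmonically equivalent only if they share a pitch class.
Here C## → 2, D# → 3; 2 ≠ 3, so they are not.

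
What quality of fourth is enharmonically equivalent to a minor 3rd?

A minor third spans 3 semitones.
A fourth spanning 3 semitones is doubly diminished (the perfect fourth is 5).

doubly diminished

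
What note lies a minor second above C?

C up a major second is D, so the target letter is D.
From C, a minor second is 1 semitone up: Db.

Db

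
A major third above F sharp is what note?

A#

A third above F lands on the letter A.
A major third spans 4 semitones, so F# moves to pitch class 10. On the letter A that is A#.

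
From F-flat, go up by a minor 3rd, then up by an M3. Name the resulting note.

Cb

A minor third up from Fb is Abb (letter A, 3 semitones up).
A major third up from Abb is Cb (letter C, 4 semitones up).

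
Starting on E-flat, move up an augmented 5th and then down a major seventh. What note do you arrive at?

C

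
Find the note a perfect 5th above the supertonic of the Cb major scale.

The supertonic of Cb major is Db.
A perfect fifth (7 semitones) above Db lands on the letter A, giving Ab.

Ab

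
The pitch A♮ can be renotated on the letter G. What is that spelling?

A is pitch class 9. The letter G alone is pitch class 7.
To reach pitch class 9 from G requires an offset of +2 semitones, i.e. double sharp: G##.

G##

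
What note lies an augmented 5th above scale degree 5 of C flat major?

D

Scale degree 5 of Cb major is Gb.
An augmented fifth (8 semitones) above Gb lands on the letter D, giving D.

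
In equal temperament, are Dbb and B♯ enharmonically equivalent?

Dbb is pitch class 0; B# is pitch class 0.
All spellings map to pitch class 0, so they are enharmonically equivalent.

Yes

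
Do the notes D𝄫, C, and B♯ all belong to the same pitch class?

Yes

Dbb is pitch class 0; C is pitch class 0; B# is pitch class 0.
All spellings map to pitch class 0, so they are enharmonically equivalent.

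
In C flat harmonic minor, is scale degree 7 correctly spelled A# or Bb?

Each scale degree takes a distinct letter name. Degree 7 of a scale on C must use the letter B.
Bb and A# are enharmonically the same pitch, but only Bb uses the letter B, so it is the correct spelling here.

Bb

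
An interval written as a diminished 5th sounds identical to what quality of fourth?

A diminished fifth spans 6 semitones.
A fourth spanning 6 semitones is augmented (the perfect fourth is 5).

augmented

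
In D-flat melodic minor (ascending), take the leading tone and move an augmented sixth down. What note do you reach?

The leading tone of Db melodic minor (ascending) is C.
An augmented sixth (10 semitones) below C lands on the letter E, giving Ebb.

Ebb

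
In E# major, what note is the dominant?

B#

The E# major scale runs E# F## G## A# B# C## D##.
Degree 5 is B#.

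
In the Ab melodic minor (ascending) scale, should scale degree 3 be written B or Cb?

Cb

Each scale degree takes a distinct letter name. Degree 3 of a scale on A must use the letter C.
Cb and B are enharmonically the same pitch, but only Cb uses the letter C, so it is the correct spelling here.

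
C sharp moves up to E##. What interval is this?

augmented third

The letter names run C→E, a span of 2 letter steps, so the interval is some kind of third.
C# to E## is 5 semitones. A major third is 4, so 5 makes it augmented.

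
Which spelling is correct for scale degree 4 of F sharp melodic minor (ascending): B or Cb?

B

Each scale degree takes a distinct letter name. Degree 4 of a scale on F must use the letter B.
B and Cb are enharmonically the same pitch, but only B uses the letter B, so it is the correct spelling here.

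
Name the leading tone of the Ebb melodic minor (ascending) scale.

The Ebb melodic minor (ascending) scale runs Ebb Fb Gbb Abb Bbb Cb Db.
Degree 7 is Db.

Db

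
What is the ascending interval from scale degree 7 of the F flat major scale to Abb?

diminished fourth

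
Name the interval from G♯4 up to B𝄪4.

augmented third

The letter names run G→B, a span of 2 letter steps, so the interval is some kind of third.
G# to B## is 5 semitones. A major third is 4, so 5 makes it augmented.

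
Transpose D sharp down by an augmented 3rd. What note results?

Bb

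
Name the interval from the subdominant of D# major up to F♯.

The subdominant of D# major is G#.
G# up to F#: letters G→F make it a seventh; 10 semitones makes it minor.

minor seventh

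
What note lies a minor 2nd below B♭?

A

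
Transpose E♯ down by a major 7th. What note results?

A seventh below E lands on the letter F.
A major seventh spans 11 semitones, so E# moves to pitch class 6. On the letter F that is F#.

F#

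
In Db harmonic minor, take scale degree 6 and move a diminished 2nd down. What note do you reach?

Scale degree 6 of Db harmonic minor is Bbb.
A diminished second (0 semitones) below Bbb lands on the letter A, giving A.

A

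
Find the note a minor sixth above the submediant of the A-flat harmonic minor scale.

Dbb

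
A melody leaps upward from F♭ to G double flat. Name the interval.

minor second

The letter names run F→G, a span of 1 letter step, so the interval is some kind of second.
Fb to Gbb is 1 semitone. A major second is 2, so 1 makes it minor.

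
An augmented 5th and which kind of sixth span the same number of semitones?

An augmented fifth spans 8 semitones.
A sixth spanning 8 semitones is minor (the major sixth is 9).

minor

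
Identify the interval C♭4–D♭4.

major second

The letter names run C→D, a span of 1 letter step, so the interval is some kind of second.
Cb to Db is 2 semitones. A major second is 2, so 2 makes it major.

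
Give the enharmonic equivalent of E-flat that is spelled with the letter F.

Eb is pitch class 3. The letter F alone is pitch class 5.
To reach pitch class 3 from F requires an offset of -2 semitones, i.e. double flat: Fbb.

Fbb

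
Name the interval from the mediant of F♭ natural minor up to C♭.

The mediant of Fb natural minor is Abb.
Abb up to Cb: letters A→C make it a third; 4 semitones makes it major.

major third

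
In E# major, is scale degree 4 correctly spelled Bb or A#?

Each scale degree takes a distinct letter name. Degree 4 of a scale on E must use the letter A.
A# and Bb are enharmonically the same pitch, but only A# uses the letter A, so it is the correct spelling here.

A#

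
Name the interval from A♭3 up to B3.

The letter names run A→B, a span of 1 letter step, so the interval is some kind of second.
Ab to B is 3 semitones. A major second is 2, so 3 makes it augmented.

augmented second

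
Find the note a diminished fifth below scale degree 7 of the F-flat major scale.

A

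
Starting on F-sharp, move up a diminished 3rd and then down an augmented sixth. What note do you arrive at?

Cbb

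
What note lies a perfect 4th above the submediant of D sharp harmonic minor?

E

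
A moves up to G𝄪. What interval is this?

The letter names run A→G, a span of 6 letter steps, so the interval is some kind of seventh.
A to G## is 12 semitones. A major seventh is 11, so 12 makes it augmented.

augmented seventh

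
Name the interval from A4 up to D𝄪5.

doubly augmented fourth

Counting letters A–B–C–D gives a fourth.
A→D## = 7 semitones, 2 wider than the perfect fourth (5), so doubly augmented.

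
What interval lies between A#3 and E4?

diminished fifth

Counting letters A–B–C–D–E gives a fifth.
A#→E = 6 semitones, 1 narrower than the perfect fifth (7), so diminished.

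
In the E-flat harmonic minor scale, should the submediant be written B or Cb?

Cb

Each scale degree takes a distinct letter name. Degree 6 of a scale on E must use the letter C.
Cb and B are enharmonically the same pitch, but only Cb uses the letter C, so it is the correct spelling here.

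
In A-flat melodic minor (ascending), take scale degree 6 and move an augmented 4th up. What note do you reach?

B

Scale degree 6 of Ab melodic minor (ascending) is F.
An augmented fourth (6 semitones) above F lands on the letter B, giving B.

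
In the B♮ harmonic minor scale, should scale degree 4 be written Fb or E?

Each scale degree takes a distinct letter name. Degree 4 of a scale on B must use the letter E.
E and Fb are enharmonically the same pitch, but only E uses the letter E, so it is the correct spelling here.

E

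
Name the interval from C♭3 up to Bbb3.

Counting letters C–D–E–F–G–A–B gives a seventh.
Cb→Bbb = 10 semitones, 1 narrower than the major seventh (11), so minor.

minor seventh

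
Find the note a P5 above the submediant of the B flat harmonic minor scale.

The submediant of Bb harmonic minor is Gb.
A perfect fifth (7 semitones) above Gb lands on the letter D, giving Db.

Db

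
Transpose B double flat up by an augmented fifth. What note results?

B up a perfect fifth is F#, so the target letter is F.
From Bbb, an augmented fifth is 8 semitones up: F.

F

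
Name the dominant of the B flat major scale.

Degree 5 takes the letter 4 steps above B, which is F.
In major, degree 5 sits 7 semitones above the tonic. Bb + 7 semitones is pitch class 5, spelled on F as F.

F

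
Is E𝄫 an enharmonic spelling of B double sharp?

No

Two spellings are enharmonically equivalent only if they share a pitch class.
Here Ebb → 2, B## → 1; 1 ≠ 2, so they are not.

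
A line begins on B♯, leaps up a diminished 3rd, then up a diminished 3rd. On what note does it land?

Fb

A diminished third up from B# is D (letter D, 2 semitones up).
A diminished third up from D is Fb (letter F, 2 semitones up).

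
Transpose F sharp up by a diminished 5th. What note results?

C

A fifth above F lands on the letter C.
A diminished fifth spans 6 semitones, so F# moves to pitch class 0. On the letter C that is C.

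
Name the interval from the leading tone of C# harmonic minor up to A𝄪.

major seventh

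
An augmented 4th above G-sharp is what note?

C##

A fourth above G lands on the letter C.
An augmented fourth spans 6 semitones, so G# moves to pitch class 2. On the letter C that is C##.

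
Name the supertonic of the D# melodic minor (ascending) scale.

The D# melodic minor (ascending) scale runs D# E# F# G# A# B# C##.
Degree 2 is E#.

E#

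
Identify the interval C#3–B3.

minor seventh

Counting letters C–D–E–F–G–A–B gives a seventh.
C#→B = 10 semitones, 1 narrower than the major seventh (11), so minor.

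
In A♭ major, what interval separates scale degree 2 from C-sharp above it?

augmented second

Scale degree 2 of Ab major is Bb.
Bb up to C#: letters B→C make it a second; 3 semitones makes it augmented.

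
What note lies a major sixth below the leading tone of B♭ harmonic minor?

C

The leading tone of Bb harmonic minor is A.
A major sixth (9 semitones) below A lands on the letter C, giving C.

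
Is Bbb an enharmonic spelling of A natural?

Yes

Bbb = pitch class 9 and A = pitch class 9 — the same pitch class, so they are enharmonic equivalents.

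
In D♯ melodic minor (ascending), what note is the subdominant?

G#

Degree 4 takes the letter 3 steps above D, which is G.
In melodic minor (ascending), degree 4 sits 5 semitones above the tonic. D# + 5 semitones is pitch class 8, spelled on G as G#.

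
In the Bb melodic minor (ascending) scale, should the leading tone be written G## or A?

Each scale degree takes a distinct letter name. Degree 7 of a scale on B must use the letter A.
A and G## are enharmonically the same pitch, but only A uses the letter A, so it is the correct spelling here.

A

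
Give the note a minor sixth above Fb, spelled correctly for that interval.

Dbb

A sixth above F lands on the letter D.
A minor sixth spans 8 semitones, so Fb moves to pitch class 0. On the letter D that is Dbb.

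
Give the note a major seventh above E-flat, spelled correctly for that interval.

E up a major seventh is D#, so the target letter is D.
From Eb, a major seventh is 11 semitones up: D.

D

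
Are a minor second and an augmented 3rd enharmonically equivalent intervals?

No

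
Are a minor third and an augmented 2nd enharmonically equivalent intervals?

A minor third spans 3 semitones; an augmented second spans 3.
They are enharmonically equivalent.

Yes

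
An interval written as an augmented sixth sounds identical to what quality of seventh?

An augmented sixth spans 10 semitones.
A seventh spanning 10 semitones is minor (the major seventh is 11).

minor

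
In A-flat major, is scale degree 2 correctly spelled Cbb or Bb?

Bb

Each scale degree takes a distinct letter name. Degree 2 of a scale on A must use the letter B.
Bb and Cbb are enharmonically the same pitch, but only Bb uses the letter B, so it is the correct spelling here.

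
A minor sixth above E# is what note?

E up a major sixth is C#, so the target letter is C.
From E#, a minor sixth is 8 semitones up: C#.

C#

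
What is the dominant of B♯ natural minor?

Degree 5 takes the letter 4 steps above B, which is F.
In natural minor, degree 5 sits 7 semitones above the tonic. B# + 7 semitones is pitch class 7, spelled on F as F##.

F##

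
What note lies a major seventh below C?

Db

A seventh below C lands on the letter D.
A major seventh spans 11 semitones, so C moves to pitch class 1. On the letter D that is Db.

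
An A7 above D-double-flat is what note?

C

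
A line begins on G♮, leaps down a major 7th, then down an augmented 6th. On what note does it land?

A major seventh down from G is Ab (letter A, 11 semitones down).
An augmented sixth down from Ab is Cbb (letter C, 10 semitones down).

Cbb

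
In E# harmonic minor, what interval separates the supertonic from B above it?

The supertonic of E# harmonic minor is F##.
F## up to B: letters F→B make it a fourth; 4 semitones makes it diminished.

diminished fourth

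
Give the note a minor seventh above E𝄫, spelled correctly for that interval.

Dbb

E up a major seventh is D#, so the target letter is D.
From Ebb, a minor seventh is 10 semitones up: Dbb.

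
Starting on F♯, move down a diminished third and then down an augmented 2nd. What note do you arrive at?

C#

A diminished third down from F# is D## (letter D, 2 semitones down).
An augmented second down from D## is C# (letter C, 3 semitones down).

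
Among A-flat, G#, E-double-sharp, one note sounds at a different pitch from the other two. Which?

In 12-tone equal temperament, enharmonic equivalents share a pitch class. Ab is pitch class 8; G# is pitch class 8; E## is pitch class 6.
Ab and G# share pitch class 8, while E## is pitch class 6.

E##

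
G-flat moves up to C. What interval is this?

augmented fourth

The letter names run G→C, a span of 3 letter steps, so the interval is some kind of fourth.
Gb to C is 6 semitones. A perfect fourth is 5, so 6 makes it augmented.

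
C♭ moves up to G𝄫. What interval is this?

diminished fifth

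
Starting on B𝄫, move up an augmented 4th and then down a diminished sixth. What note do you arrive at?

G#

An augmented fourth up from Bbb is Eb (letter E, 6 semitones up).
A diminished sixth down from Eb is G# (letter G, 7 semitones down).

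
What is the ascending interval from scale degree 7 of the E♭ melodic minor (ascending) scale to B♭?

Scale degree 7 of Eb melodic minor (ascending) is D.
D up to Bb: letters D→B make it a sixth; 8 semitones makes it minor.

minor sixth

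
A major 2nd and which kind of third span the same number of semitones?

A major second spans 2 semitones.
A third spanning 2 semitones is diminished (the major third is 4).

diminished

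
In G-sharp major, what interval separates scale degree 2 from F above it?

diminished sixth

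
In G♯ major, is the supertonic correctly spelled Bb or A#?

A#

Each scale degree takes a distinct letter name. Degree 2 of a scale on G must use the letter A.
A# and Bb are enharmonically the same pitch, but only A# uses the letter A, so it is the correct spelling here.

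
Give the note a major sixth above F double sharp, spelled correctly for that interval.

D##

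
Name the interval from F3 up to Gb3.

minor second

Counting letters F–G gives a second.
F→Gb = 1 semitone, 1 narrower than the major second (2), so minor.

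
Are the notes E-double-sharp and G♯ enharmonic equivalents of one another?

Two spellings are enharmonically equivalent only if they share a pitch class.
Here E## → 6, G# → 8; 6 ≠ 8, so they are not.

No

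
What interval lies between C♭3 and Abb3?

The letter names run C→A, a span of 5 letter steps, so the interval is some kind of sixth.
Cb to Abb is 8 semitones. A major sixth is 9, so 8 makes it minor.

minor sixth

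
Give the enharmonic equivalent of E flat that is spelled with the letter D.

Plain D sits 1 semitone below Eb, so on the letter D the same pitch needs a sharp: D#.

D#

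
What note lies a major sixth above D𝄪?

D up a major sixth is B, so the target letter is B.
From D##, a major sixth is 9 semitones up: B##.

B##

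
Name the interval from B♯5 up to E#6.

The letter names run B→E, a span of 3 letter steps, so the interval is some kind of fourth.
B# to E# is 5 semitones. A perfect fourth is 5, so 5 makes it perfect.

perfect fourth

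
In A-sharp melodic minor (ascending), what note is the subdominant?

D#

Degree 4 takes the letter 3 steps above A, which is D.
In melodic minor (ascending), degree 4 sits 5 semitones above the tonic. A# + 5 semitones is pitch class 3, spelled on D as D#.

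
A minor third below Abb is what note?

Fb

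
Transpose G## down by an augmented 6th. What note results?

B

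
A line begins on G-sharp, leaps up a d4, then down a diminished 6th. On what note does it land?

A diminished fourth up from G# is C (letter C, 4 semitones up).
A diminished sixth down from C is E# (letter E, 7 semitones down).

E#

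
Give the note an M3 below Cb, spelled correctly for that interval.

Abb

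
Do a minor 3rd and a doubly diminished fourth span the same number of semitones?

Yes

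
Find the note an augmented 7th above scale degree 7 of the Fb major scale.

D#

Scale degree 7 of Fb major is Eb.
An augmented seventh (12 semitones) above Eb lands on the letter D, giving D#.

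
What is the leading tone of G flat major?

F

Degree 7 takes the letter 6 steps above G, which is F.
In major, degree 7 sits 11 semitones above the tonic. Gb + 11 semitones is pitch class 5, spelled on F as F.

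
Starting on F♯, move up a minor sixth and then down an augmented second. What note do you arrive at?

A minor sixth up from F# is D (letter D, 8 semitones up).
An augmented second down from D is Cb (letter C, 3 semitones down).

Cb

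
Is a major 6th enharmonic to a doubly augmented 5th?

Yes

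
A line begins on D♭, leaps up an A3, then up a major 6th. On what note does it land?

D#

An augmented third up from Db is F# (letter F, 5 semitones up).
A major sixth up from F# is D# (letter D, 9 semitones up).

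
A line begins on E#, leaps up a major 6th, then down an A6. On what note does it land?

A major sixth up from E# is C## (letter C, 9 semitones up).
An augmented sixth down from C## is E (letter E, 10 semitones down).

E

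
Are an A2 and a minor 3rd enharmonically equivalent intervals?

An augmented second spans 3 semitones; a minor third spans 3.
They are enharmonically equivalent.

Yes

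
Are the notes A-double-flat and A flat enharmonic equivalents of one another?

Two spellings are enharmonically equivalent only if they share a pitch class.
Here Abb → 7, Ab → 8; 7 ≠ 8, so they are not.

No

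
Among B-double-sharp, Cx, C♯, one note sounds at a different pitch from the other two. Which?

C##

In 12-tone equal temperament, enharmonic equivalents share a pitch class. B## is pitch class 1; C## is pitch class 2; C# is pitch class 1.
B## and C# share pitch class 1, while C## is pitch class 2.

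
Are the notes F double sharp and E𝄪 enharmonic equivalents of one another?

Two spellings are enharmonically equivalent only if they share a pitch class.
Here F## → 7, E## → 6; 6 ≠ 7, so they are not.

No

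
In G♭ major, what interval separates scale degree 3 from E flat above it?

Scale degree 3 of Gb major is Bb.
Bb up to Eb: letters B→E make it a fourth; 5 semitones makes it perfect.

perfect fourth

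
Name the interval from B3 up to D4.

Counting letters B–C–D gives a third.
B→D = 3 semitones, 1 narrower than the major third (4), so minor.

minor third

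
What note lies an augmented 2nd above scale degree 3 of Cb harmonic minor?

F

Scale degree 3 of Cb harmonic minor is Ebb.
An augmented second (3 semitones) above Ebb lands on the letter F, giving F.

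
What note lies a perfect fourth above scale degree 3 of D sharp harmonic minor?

Scale degree 3 of D# harmonic minor is F#.
A perfect fourth (5 semitones) above F# lands on the letter B, giving B.

B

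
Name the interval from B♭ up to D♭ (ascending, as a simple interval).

minor third

The letter names run B→D, a span of 2 letter steps, so the interval is some kind of third.
Bb to Db is 3 semitones. A major third is 4, so 3 makes it minor.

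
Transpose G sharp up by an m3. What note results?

A third above G lands on the letter B.
A minor third spans 3 semitones, so G# moves to pitch class 11. On the letter B that is B.

B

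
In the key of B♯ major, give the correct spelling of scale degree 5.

The B# major scale runs B# C## D## E# F## G## A##.
Degree 5 is F##.

F##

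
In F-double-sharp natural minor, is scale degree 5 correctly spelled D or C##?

C##

Each scale degree takes a distinct letter name. Degree 5 of a scale on F must use the letter C.
C## and D are enharmonically the same pitch, but only C## uses the letter C, so it is the correct spelling here.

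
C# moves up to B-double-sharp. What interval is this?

augmented seventh

The letter names run C→B, a span of 6 letter steps, so the interval is some kind of seventh.
C# to B## is 12 semitones. A major seventh is 11, so 12 makes it augmented.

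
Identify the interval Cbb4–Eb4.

augmented third

The letter names run C→E, a span of 2 letter steps, so the interval is some kind of third.
Cbb to Eb is 5 semitones. A major third is 4, so 5 makes it augmented.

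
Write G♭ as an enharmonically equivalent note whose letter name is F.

Gb is pitch class 6. The letter F alone is pitch class 5.
To reach pitch class 6 from F requires an offset of +1 semitone, i.e. sharp: F#.

F#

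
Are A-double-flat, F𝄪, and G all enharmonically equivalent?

Yes

Abb is pitch class 7; F## is pitch class 7; G is pitch class 7.
All spellings map to pitch class 7, so they are enharmonically equivalent.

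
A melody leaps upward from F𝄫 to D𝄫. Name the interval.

The letter names run F→D, a span of 5 letter steps, so the interval is some kind of sixth.
Fbb to Dbb is 9 semitones. A major sixth is 9, so 9 makes it major.

major sixth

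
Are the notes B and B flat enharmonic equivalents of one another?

No

B is pitch class 11; Bb is pitch class 10.
The pitch classes differ (11 vs. 10), so they are not enharmonic equivalents.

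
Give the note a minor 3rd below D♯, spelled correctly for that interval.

D down a major third is Bb, so the target letter is B.
From D#, a minor third is 3 semitones down: B#.

B#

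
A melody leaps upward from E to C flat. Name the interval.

diminished sixth

The letter names run E→C, a span of 5 letter steps, so the interval is some kind of sixth.
E to Cb is 7 semitones. A major sixth is 9, so 7 makes it diminished.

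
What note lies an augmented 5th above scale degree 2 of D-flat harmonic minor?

Scale degree 2 of Db harmonic minor is Eb.
An augmented fifth (8 semitones) above Eb lands on the letter B, giving B.

B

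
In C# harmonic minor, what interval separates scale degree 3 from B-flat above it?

Scale degree 3 of C# harmonic minor is E.
E up to Bb: letters E→B make it a fifth; 6 semitones makes it diminished.

diminished fifth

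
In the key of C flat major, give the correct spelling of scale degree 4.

The Cb major scale runs Cb Db Eb Fb Gb Ab Bb.
Degree 4 is Fb.

Fb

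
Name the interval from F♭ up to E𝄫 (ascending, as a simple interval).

The letter names run F→E, a span of 6 letter steps, so the interval is some kind of seventh.
Fb to Ebb is 10 semitones. A major seventh is 11, so 10 makes it minor.

minor seventh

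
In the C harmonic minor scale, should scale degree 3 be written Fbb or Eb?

Eb

Each scale degree takes a distinct letter name. Degree 3 of a scale on C must use the letter E.
Eb and Fbb are enharmonically the same pitch, but only Eb uses the letter E, so it is the correct spelling here.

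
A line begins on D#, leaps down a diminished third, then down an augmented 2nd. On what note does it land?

A diminished third down from D# is B## (letter B, 2 semitones down).
An augmented second down from B## is A# (letter A, 3 semitones down).

A#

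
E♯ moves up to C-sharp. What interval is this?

Counting letters E–F–G–A–B–C gives a sixth.
E#→C# = 8 semitones, 1 narrower than the major sixth (9), so minor.

minor sixth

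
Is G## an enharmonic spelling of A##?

Two spellings are enharmonically equivalent only if they share a pitch class.
Here G## → 9, A## → 11; 9 ≠ 11, so they are not.

No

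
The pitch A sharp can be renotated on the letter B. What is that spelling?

Bb

Plain B sits 1 semitone above A#, so on the letter B the same pitch needs a flat: Bb.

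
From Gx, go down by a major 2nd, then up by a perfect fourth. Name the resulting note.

B#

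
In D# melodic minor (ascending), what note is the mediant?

F#

The D# melodic minor (ascending) scale runs D# E# F# G# A# B# C##.
Degree 3 is F#.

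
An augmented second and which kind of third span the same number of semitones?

minor

An augmented second spans 3 semitones.
A third spanning 3 semitones is minor (the major third is 4).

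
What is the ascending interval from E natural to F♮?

minor second

Counting letters E–F gives a second.
E→F = 1 semitone, 1 narrower than the major second (2), so minor.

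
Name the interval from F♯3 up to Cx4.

augmented fifth

The letter names run F→C, a span of 4 letter steps, so the interval is some kind of fifth.
F# to C## is 8 semitones. A perfect fifth is 7, so 8 makes it augmented.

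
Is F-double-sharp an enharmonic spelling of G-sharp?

No

Two spellings are enharmonically equivalent only if they share a pitch class.
Here F## → 7, G# → 8; 7 ≠ 8, so they are not.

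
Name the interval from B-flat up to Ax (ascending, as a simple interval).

Counting letters B–C–D–E–F–G–A gives a seventh.
Bb→A## = 13 semitones, 2 wider than the major seventh (11), so doubly augmented.

doubly augmented seventh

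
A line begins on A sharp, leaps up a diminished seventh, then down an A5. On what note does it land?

Cb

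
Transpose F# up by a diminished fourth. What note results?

F up a perfect fourth is Bb, so the target letter is B.
From F#, a diminished fourth is 4 semitones up: Bb.

Bb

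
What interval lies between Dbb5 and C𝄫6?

Counting letters D–E–F–G–A–B–C gives a seventh.
Dbb→Cbb = 10 semitones, 1 narrower than the major seventh (11), so minor.

minor seventh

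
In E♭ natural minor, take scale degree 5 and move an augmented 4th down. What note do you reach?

Fb

Scale degree 5 of Eb natural minor is Bb.
An augmented fourth (6 semitones) below Bb lands on the letter F, giving Fb.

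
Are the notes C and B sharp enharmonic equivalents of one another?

Yes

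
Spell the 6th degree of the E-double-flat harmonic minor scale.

Cbb

Degree 6 takes the letter 5 steps above E, which is C.
In harmonic minor, degree 6 sits 8 semitones above the tonic. Ebb + 8 semitones is pitch class 10, spelled on C as Cbb.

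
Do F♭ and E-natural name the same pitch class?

Yes

Fb is pitch class 4; E is pitch class 4.
All spellings map to pitch class 4, so they are enharmonically equivalent.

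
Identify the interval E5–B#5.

augmented fifth

The letter names run E→B, a span of 4 letter steps, so the interval is some kind of fifth.
E to B# is 8 semitones. A perfect fifth is 7, so 8 makes it augmented.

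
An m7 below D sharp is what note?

D down a major seventh is Eb, so the target letter is E.
From D#, a minor seventh is 10 semitones down: E#.

E#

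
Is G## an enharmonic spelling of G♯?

No

G## is pitch class 9; G# is pitch class 8.
The pitch classes differ (9 vs. 8), so they are not enharmonic equivalents.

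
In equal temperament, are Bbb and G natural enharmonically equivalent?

Bbb is pitch class 9; G is pitch class 7.
The pitch classes differ (9 vs. 7), so they are not enharmonic equivalents.

No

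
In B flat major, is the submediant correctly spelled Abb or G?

Each scale degree takes a distinct letter name. Degree 6 of a scale on B must use the letter G.
G and Abb are enharmonically the same pitch, but only G uses the letter G, so it is the correct spelling here.

G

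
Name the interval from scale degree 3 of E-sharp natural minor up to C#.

Scale degree 3 of E# natural minor is G#.
G# up to C#: letters G→C make it a fourth; 5 semitones makes it perfect.

perfect fourth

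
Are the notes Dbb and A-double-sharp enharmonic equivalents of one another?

No

Two spellings are enharmonically equivalent only if they share a pitch class.
Here Dbb → 0, A## → 11; 0 ≠ 11, so they are not.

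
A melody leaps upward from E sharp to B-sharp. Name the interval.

Counting letters E–F–G–A–B gives a fifth.
E#→B# = 7 semitones, exactly the perfect fifth.

perfect fifth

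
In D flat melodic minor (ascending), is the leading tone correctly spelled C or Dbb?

C

Each scale degree takes a distinct letter name. Degree 7 of a scale on D must use the letter C.
C and Dbb are enharmonically the same pitch, but only C uses the letter C, so it is the correct spelling here.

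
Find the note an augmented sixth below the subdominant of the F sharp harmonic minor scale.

The subdominant of F# harmonic minor is B.
An augmented sixth (10 semitones) below B lands on the letter D, giving Db.

Db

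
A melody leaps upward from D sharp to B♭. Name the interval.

diminished sixth

The letter names run D→B, a span of 5 letter steps, so the interval is some kind of sixth.
D# to Bb is 7 semitones. A major sixth is 9, so 7 makes it diminished.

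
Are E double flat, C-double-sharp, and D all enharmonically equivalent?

Yes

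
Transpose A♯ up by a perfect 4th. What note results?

D#

A up a perfect fourth is D, so the target letter is D.
From A#, a perfect fourth is 5 semitones up: D#.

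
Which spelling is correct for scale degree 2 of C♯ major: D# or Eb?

D#

Each scale degree takes a distinct letter name. Degree 2 of a scale on C must use the letter D.
D# and Eb are enharmonically the same pitch, but only D# uses the letter D, so it is the correct spelling here.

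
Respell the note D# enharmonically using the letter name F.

Fbb

Plain F sits 2 semitones above D#, so on the letter F the same pitch needs a double flat: Fbb.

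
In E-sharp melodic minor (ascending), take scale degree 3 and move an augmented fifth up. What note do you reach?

D##

Scale degree 3 of E# melodic minor (ascending) is G#.
An augmented fifth (8 semitones) above G# lands on the letter D, giving D##.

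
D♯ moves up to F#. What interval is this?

The letter names run D→F, a span of 2 letter steps, so the interval is some kind of third.
D# to F# is 3 semitones. A major third is 4, so 3 makes it minor.

minor third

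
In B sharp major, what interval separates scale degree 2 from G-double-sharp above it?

perfect fifth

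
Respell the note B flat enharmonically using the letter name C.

Cbb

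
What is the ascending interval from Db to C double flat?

diminished seventh

The letter names run D→C, a span of 6 letter steps, so the interval is some kind of seventh.
Db to Cbb is 9 semitones. A major seventh is 11, so 9 makes it diminished.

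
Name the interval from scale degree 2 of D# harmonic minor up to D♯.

Scale degree 2 of D# harmonic minor is E#.
E# up to D#: letters E→D make it a seventh; 10 semitones makes it minor.

minor seventh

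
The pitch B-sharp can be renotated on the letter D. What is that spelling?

B# is pitch class 0. The letter D alone is pitch class 2.
To reach pitch class 0 from D requires an offset of -2 semitones, i.e. double flat: Dbb.

Dbb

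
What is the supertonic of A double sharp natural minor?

B##

The A## natural minor scale runs A## B## C## D## E## F## G##.
Degree 2 is B##.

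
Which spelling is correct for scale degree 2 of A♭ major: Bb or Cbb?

Each scale degree takes a distinct letter name. Degree 2 of a scale on A must use the letter B.
Bb and Cbb are enharmonically the same pitch, but only Bb uses the letter B, so it is the correct spelling here.

Bb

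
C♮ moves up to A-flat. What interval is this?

minor sixth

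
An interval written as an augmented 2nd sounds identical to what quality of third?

minor

An augmented second spans 3 semitones.
A third spanning 3 semitones is minor (the major third is 4).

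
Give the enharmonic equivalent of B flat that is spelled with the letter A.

Plain A sits 1 semitone below Bb, so on the letter A the same pitch needs a sharp: A#.

A#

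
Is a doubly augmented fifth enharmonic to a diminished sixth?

A doubly augmented fifth spans 9 semitones; a diminished sixth spans 7.
The spans differ, so they are not enharmonic equivalents.

No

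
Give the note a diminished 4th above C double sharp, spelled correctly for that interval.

F#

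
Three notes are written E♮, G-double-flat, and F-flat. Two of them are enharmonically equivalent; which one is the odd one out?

Gbb

In 12-tone equal temperament, enharmonic equivalents share a pitch class. E is pitch class 4; Gbb is pitch class 5; Fb is pitch class 4.
E and Fb share pitch class 4, while Gbb is pitch class 5.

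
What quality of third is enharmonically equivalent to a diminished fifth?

A diminished fifth spans 6 semitones.
A third spanning 6 semitones is doubly augmented (the major third is 4).

doubly augmented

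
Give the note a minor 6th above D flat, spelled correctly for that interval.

D up a major sixth is B, so the target letter is B.
From Db, a minor sixth is 8 semitones up: Bbb.

Bbb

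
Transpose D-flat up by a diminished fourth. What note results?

Gbb

D up a perfect fourth is G, so the target letter is G.
From Db, a diminished fourth is 4 semitones up: Gbb.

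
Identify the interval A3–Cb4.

diminished third

The letter names run A→C, a span of 2 letter steps, so the interval is some kind of third.
A to Cb is 2 semitones. A major third is 4, so 2 makes it diminished.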